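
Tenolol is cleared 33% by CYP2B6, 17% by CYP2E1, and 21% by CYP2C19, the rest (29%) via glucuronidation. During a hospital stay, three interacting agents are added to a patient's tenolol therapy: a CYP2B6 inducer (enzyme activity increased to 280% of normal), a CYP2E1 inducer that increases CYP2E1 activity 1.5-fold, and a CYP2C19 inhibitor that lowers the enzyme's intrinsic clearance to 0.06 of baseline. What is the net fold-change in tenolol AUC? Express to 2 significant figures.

The CYP2B6 pathway (33% of clearance) rises to 2.8× activity: 0.33 × 2.8 = 0.924.
The CYP2E1 pathway (17% of clearance) increases to 1.5× activity: 0.17 × 1.5 = 0.255.
The CYP2C19 pathway (21% of clearance) drops to 0.06× activity: 0.21 × 0.06 = 0.0126.
The remaining 29% of clearance is unaffected.
Relative clearance = 0.924 + 0.255 + 0.0126 + 0.29 = 1.4816.
AUC ∝ 1/CL: fold-change = 1 / 1.4816 = 0.67.

0.67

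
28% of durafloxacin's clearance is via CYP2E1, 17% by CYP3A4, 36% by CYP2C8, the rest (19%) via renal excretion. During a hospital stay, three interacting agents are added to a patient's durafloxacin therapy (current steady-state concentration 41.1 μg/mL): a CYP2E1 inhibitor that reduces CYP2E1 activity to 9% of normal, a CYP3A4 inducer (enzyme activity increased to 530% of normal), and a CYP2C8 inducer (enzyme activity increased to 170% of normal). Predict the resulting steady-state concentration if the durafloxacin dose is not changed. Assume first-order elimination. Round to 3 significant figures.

23.8 μg/mL

The CYP2E1 pathway (28% of clearance) is reduced to 0.09× activity: 0.28 × 0.09 = 0.0252.
The CYP3A4 pathway (17% of clearance) is boosted to 5.3× activity: 0.17 × 5.3 = 0.901.
The CYP2C8 pathway (36% of clearance) is boosted to 1.7× activity: 0.36 × 1.7 = 0.612.
Non-CYP routes (19%) are unchanged.
New clearance relative to baseline: 0.0252 + 0.901 + 0.612 + 0.19 = 1.7282.
New steady-state concentration = 41.1 / 1.7282 = 23.8 μg/mL (concentration scales inversely with clearance).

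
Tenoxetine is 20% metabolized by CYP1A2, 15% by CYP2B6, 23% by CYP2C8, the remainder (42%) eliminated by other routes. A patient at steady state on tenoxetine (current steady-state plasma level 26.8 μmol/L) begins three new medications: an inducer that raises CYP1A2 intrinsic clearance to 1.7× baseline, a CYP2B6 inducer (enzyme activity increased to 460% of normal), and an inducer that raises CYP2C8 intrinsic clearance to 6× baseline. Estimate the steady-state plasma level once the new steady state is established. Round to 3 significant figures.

The CYP1A2 pathway (20% of clearance) increases to 1.7× activity: 0.2 × 1.7 = 0.34.
The CYP2B6 pathway (15% of clearance) is boosted to 4.6× activity: 0.15 × 4.6 = 0.69.
The CYP2C8 pathway (23% of clearance) rises to 6× activity: 0.23 × 6 = 1.38.
Non-CYP routes (42%) are unchanged.
New clearance relative to baseline: 0.34 + 0.69 + 1.38 + 0.42 = 2.83.
New steady-state plasma level = 26.8 / 2.83 = 9.47 μmol/L (concentration scales inversely with clearance).

9.47 μmol/L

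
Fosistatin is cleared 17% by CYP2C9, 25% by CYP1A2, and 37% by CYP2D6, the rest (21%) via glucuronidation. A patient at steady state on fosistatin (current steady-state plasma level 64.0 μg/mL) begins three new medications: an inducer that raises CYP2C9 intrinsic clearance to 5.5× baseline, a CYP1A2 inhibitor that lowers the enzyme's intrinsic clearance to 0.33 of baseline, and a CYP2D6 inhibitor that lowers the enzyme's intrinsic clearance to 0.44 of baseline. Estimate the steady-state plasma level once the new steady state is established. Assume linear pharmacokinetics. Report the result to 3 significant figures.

46.0 μg/mL

CYP2C9: 0.17 × 5.5 = 0.935
CYP1A2: 0.25 × 0.33 = 0.0825
CYP2D6: 0.37 × 0.44 = 0.1628
Other: 0.21 (unchanged)
Relative clearance = 0.935 + 0.0825 + 0.1628 + 0.21 = 1.3903.
Steady-state plasma level ∝ 1/CL: new value = 64.0 / 1.3903 = 46.0 μg/mL.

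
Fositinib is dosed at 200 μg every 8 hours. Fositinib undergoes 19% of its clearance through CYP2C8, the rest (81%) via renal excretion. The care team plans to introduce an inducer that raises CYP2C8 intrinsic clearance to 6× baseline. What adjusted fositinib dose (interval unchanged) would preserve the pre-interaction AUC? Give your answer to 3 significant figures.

390 μg

The CYP2C8 pathway (19% of clearance) rises to 6× activity: 0.19 × 6 = 1.14.
Non-CYP routes (81%) are unchanged.
New clearance relative to baseline: 1.14 + 0.81 = 1.95.
Exposure is unchanged when dose changes in proportion to clearance. New dose = 200 μg × 1.95 = 390 μg.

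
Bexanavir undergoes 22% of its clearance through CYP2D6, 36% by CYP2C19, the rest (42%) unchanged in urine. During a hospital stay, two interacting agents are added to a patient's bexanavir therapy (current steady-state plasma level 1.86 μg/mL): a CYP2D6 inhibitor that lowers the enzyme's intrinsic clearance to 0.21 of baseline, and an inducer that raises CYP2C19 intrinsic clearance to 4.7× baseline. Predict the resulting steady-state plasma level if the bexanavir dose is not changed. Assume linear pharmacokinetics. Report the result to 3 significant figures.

CYP2D6: 0.22 × 0.21 = 0.0462
CYP2C19: 0.36 × 4.7 = 1.692
Other: 0.42 (unchanged)
New clearance relative to baseline: 0.0462 + 1.692 + 0.42 = 2.1582.
Steady-state plasma level ∝ 1/CL: new value = 1.86 / 2.1582 = 0.862 μg/mL.

0.862 μg/mL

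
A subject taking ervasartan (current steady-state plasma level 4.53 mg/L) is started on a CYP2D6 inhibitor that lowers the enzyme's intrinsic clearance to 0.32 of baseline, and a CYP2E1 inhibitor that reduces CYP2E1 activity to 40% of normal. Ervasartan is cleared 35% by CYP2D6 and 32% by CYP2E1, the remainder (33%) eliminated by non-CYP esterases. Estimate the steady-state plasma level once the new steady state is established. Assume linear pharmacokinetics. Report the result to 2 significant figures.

The CYP2D6 pathway (35% of clearance) is reduced to 0.32× activity: 0.35 × 0.32 = 0.112.
The CYP2E1 pathway (32% of clearance) drops to 0.4× activity: 0.32 × 0.4 = 0.128.
Non-CYP routes (33%) are unchanged.
CL_new/CL_old = 0.112 + 0.128 + 0.33 = 0.57.
Dividing the baseline by the relative clearance: 4.53 / 0.57 = 7.9 mg/L.

7.9 mg/L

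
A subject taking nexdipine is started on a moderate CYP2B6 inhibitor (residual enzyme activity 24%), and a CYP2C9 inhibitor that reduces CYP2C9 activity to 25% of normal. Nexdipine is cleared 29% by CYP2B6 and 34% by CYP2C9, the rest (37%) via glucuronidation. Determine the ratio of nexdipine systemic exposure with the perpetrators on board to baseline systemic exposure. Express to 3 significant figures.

1.91

The CYP2B6 pathway (29% of clearance) drops to 0.24× activity: 0.29 × 0.24 = 0.0696.
The CYP2C9 pathway (34% of clearance) falls to 0.25× activity: 0.34 × 0.25 = 0.085.
The remaining 37% of clearance is unaffected.
Relative clearance = 0.0696 + 0.085 + 0.37 = 0.5246.
Because systemic exposure varies inversely with clearance, the combined effect is 1 / 0.5246 = 1.91.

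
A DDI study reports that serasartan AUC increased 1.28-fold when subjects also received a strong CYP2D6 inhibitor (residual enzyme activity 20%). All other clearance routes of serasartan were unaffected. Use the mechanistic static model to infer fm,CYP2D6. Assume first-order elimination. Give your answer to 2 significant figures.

0.27

Write x for the fraction cleared via CYP2D6. The observed AUC change means clearance fell to 1/1.28 = 0.7812 of baseline.
Setting x·0.2 + (1 − x) = 0.7812 and solving: x = (0.7812 − 1)/(0.2 − 1) = 0.27.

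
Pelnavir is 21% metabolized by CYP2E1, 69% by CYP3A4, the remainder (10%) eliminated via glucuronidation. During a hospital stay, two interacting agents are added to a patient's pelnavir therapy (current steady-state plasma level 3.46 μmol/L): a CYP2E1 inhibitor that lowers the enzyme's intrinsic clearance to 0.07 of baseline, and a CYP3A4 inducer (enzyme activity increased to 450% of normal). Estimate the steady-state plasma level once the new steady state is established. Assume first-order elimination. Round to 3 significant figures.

1.07 μmol/L

The CYP2E1 pathway (21% of clearance) is reduced to 0.07× activity: 0.21 × 0.07 = 0.0147.
The CYP3A4 pathway (69% of clearance) rises to 4.5× activity: 0.69 × 4.5 = 3.105.
The remaining 10% of clearance is unaffected.
CL_new/CL_old = 0.0147 + 3.105 + 0.1 = 3.2197.
Dividing the baseline by the relative clearance: 3.46 / 3.2197 = 1.07 μmol/L.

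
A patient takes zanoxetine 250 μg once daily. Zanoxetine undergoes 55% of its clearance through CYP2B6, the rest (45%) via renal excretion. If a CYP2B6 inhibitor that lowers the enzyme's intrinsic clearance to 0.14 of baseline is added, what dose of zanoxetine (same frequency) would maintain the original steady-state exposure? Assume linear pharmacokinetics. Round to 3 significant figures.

132 μg

The CYP2B6 pathway (55% of clearance) is reduced to 0.14× activity: 0.55 × 0.14 = 0.077.
Non-CYP routes (45%) are unchanged.
CL_new/CL_old = 0.077 + 0.45 = 0.527.
Css,avg = (dose rate)/CL, so holding Css fixed requires dose ∝ CL: 250 × 0.527 = 132 μg.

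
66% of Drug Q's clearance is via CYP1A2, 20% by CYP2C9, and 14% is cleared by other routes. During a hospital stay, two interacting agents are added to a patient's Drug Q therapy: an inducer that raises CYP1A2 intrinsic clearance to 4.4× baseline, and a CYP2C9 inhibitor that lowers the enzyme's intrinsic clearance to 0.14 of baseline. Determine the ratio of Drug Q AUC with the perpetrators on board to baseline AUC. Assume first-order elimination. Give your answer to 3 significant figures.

CYP1A2: 0.66 × 4.4 = 2.904
CYP2C9: 0.2 × 0.14 = 0.028
Other: 0.14 (unchanged)
Relative clearance = 2.904 + 0.028 + 0.14 = 3.072.
Because AUC varies inversely with clearance, the combined effect is 1 / 3.072 = 0.326.

0.326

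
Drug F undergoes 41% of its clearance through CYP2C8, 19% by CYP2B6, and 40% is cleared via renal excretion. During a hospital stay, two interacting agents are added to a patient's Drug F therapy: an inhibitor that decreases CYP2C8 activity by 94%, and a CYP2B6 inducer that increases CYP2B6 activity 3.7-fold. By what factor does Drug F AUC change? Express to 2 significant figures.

0.89

CYP2C8: 0.41 × 0.06 = 0.0246
CYP2B6: 0.19 × 3.7 = 0.703
Other: 0.4 (unchanged)
Relative clearance = 0.0246 + 0.703 + 0.4 = 1.1276.
AUC ∝ 1/CL: fold-change = 1 / 1.1276 = 0.89.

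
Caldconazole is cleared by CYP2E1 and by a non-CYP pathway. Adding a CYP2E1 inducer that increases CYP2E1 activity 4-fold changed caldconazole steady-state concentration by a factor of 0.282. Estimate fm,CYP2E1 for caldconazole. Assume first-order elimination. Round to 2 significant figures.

0.85

Let x = fm,CYP2E1. Because steady-state concentration ∝ 1/CL, relative clearance rose to 1/0.282 = 3.546.
Only the CYP2E1 route changed, so 3.546 = x·4 + (1 − x), giving x = 0.85.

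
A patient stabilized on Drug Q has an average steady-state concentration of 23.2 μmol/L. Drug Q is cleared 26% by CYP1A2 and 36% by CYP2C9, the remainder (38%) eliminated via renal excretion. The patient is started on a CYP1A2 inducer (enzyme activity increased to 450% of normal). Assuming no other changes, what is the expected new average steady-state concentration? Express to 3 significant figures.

The CYP1A2 pathway (26% of clearance) increases to 4.5× activity: 0.26 × 4.5 = 1.17.
CYP2C9 (36%) and the residual 38% are unaffected.
New clearance relative to baseline: 1.17 + 0.36 + 0.38 = 1.91.
New average steady-state concentration = baseline ÷ relative clearance = 23.2 / 1.91 = 12.1 μmol/L.

12.1 μmol/L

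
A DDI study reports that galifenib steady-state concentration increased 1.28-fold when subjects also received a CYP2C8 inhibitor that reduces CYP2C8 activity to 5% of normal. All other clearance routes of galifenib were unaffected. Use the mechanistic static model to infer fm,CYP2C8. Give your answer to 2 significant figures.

CL'/CL = 1 / 1.28 = 0.7812
0.05·fm + (1 − fm) = 0.7812
fm = (0.7812 − 1) / (0.05 − 1) = 0.23

0.23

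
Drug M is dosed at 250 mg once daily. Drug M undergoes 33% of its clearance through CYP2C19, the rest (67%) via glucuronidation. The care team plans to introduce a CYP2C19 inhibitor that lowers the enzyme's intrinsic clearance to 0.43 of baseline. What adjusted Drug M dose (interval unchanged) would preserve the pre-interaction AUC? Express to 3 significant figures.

The CYP2C19 pathway (33% of clearance) drops to 0.43× activity: 0.33 × 0.43 = 0.1419.
The remaining 67% of clearance is unaffected.
New clearance relative to baseline: 0.1419 + 0.67 = 0.8119.
Exposure is unchanged when dose changes in proportion to clearance. New dose = 250 mg × 0.8119 = 203 mg.

203 mg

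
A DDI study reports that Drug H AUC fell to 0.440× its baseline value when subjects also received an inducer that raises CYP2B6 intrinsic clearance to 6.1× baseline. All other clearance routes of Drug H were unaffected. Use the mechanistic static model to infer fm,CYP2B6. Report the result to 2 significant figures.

Let fm be the CYP2B6 fraction. New clearance relative to baseline = fm × 6.1 + (1 − fm).
AUC ratio = 1 / (new CL fraction), so new CL fraction = 1 / 0.440 = 2.273.
fm × 6.1 + 1 − fm = 2.273  ⇒  fm × (6.1 − 1) = 1.273  ⇒  fm = 0.25.

0.25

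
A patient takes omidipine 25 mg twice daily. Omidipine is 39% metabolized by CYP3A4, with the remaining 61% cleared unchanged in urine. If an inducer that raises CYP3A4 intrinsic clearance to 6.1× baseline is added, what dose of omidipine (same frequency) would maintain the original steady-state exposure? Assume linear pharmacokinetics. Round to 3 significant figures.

The CYP3A4 pathway (39% of clearance) increases to 6.1× activity: 0.39 × 6.1 = 2.379.
Non-CYP routes (61%) are unchanged.
New clearance relative to baseline: 2.379 + 0.61 = 2.989.
Exposure is unchanged when dose changes in proportion to clearance. New dose = 25 mg × 2.989 = 74.7 mg.

74.7 mg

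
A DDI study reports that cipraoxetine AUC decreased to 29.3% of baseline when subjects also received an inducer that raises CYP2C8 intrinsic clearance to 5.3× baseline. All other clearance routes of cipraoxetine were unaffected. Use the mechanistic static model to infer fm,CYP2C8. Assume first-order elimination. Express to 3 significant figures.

0.561

Call the CYP2C8 fraction fm. After the interaction, CL_new/CL_old = fm × 5.3 + (1 − fm).
AUC ratio = 1 / (new CL fraction), so new CL fraction = 1 / 0.293 = 3.413.
fm × 5.3 + 1 − fm = 3.413  ⇒  fm × (5.3 − 1) = 2.413  ⇒  fm = 0.561.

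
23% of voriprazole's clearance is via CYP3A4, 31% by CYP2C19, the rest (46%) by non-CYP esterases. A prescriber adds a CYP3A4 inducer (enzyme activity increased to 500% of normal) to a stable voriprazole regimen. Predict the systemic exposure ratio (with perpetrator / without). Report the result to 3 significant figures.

CYP3A4: 0.23 × 5 = 1.15
CYP2C19: 0.31 (unchanged)
Other: 0.46 (unchanged)
CL_new/CL_old = 1.15 + 0.31 + 0.46 = 1.92.
Since systemic exposure ∝ 1/CL, the ratio is 1 / 1.92 = 0.521.

0.521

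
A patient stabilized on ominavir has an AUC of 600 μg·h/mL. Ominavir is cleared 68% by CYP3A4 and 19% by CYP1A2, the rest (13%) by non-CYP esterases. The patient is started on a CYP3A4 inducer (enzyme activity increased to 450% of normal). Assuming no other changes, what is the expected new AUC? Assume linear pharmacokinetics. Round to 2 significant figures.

The CYP3A4 pathway (68% of clearance) increases to 4.5× activity: 0.68 × 4.5 = 3.06.
CYP1A2 (19%) and the residual 13% are unaffected.
Relative clearance = 3.06 + 0.19 + 0.13 = 3.38.
New AUC = baseline ÷ relative clearance = 600 / 3.38 = 1.8 × 10² μg·h/mL.

1.8 × 10² μg·h/mL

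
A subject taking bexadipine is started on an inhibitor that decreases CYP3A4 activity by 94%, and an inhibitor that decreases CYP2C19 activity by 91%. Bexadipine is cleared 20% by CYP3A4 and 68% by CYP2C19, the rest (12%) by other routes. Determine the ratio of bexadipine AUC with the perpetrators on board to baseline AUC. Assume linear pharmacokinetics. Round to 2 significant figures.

The CYP3A4 pathway (20% of clearance) drops to 0.06× activity: 0.2 × 0.06 = 0.012.
The CYP2C19 pathway (68% of clearance) falls to 0.09× activity: 0.68 × 0.09 = 0.0612.
The remaining 12% of clearance is unaffected.
CL_new/CL_old = 0.012 + 0.0612 + 0.12 = 0.1932.
Net AUC ratio = 1 / 0.1932 = 5.2.

5.2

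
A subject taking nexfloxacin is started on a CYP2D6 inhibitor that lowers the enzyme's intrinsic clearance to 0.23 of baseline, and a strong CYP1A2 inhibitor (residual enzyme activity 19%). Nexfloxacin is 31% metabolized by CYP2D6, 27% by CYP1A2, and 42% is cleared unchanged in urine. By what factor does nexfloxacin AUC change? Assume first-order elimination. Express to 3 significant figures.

The CYP2D6 pathway (31% of clearance) falls to 0.23× activity: 0.31 × 0.23 = 0.0713.
The CYP1A2 pathway (27% of clearance) drops to 0.19× activity: 0.27 × 0.19 = 0.0513.
Non-CYP routes (42%) are unchanged.
Relative clearance = 0.0713 + 0.0513 + 0.42 = 0.5426.
Because AUC varies inversely with clearance, the combined effect is 1 / 0.5426 = 1.84.

1.84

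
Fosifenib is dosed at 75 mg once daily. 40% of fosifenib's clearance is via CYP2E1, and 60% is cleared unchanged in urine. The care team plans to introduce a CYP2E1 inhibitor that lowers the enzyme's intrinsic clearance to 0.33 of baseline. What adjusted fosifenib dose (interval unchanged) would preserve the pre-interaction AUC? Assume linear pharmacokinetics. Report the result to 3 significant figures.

CYP2E1: 0.4 × 0.33 = 0.132
Other: 0.6 (unchanged)
CL_new/CL_old = 0.132 + 0.6 = 0.732.
To maintain the same steady-state level, dose must scale with clearance: new dose = 75 × 0.732 = 54.9 mg.

54.9 mg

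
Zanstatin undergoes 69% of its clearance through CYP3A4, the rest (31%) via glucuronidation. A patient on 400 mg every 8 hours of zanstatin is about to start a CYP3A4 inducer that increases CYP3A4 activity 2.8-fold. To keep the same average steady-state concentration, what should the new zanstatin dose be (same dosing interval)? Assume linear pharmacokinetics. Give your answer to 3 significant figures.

The CYP3A4 pathway (69% of clearance) is boosted to 2.8× activity: 0.69 × 2.8 = 1.932.
Non-CYP routes (31%) are unchanged.
New clearance relative to baseline: 1.932 + 0.31 = 2.242.
Exposure is unchanged when dose changes in proportion to clearance. New dose = 400 mg × 2.242 = 897 mg.

897 mg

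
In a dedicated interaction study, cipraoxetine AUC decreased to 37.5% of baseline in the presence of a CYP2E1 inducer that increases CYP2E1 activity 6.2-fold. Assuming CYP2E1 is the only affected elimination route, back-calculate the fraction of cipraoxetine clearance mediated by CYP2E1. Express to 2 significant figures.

CL'/CL = 1 / 0.375 = 2.667
6.2·fm + (1 − fm) = 2.667
fm = (2.667 − 1) / (6.2 − 1) = 0.32

0.32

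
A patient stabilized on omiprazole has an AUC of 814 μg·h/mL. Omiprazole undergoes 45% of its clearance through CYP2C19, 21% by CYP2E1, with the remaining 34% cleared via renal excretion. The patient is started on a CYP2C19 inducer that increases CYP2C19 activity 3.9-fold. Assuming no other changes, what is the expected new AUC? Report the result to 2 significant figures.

3.5 × 10² μg·h/mL

CYP2C19: 0.45 × 3.9 = 1.755
CYP2E1: 0.21 (unchanged)
Other: 0.34 (unchanged)
New clearance relative to baseline: 1.755 + 0.21 + 0.34 = 2.305.
New AUC = baseline ÷ relative clearance = 814 / 2.305 = 3.5 × 10² μg·h/mL.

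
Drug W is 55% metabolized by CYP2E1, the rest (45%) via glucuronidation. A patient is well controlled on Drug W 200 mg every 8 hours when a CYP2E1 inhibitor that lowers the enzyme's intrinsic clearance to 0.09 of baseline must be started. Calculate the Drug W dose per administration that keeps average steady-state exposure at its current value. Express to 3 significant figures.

The CYP2E1 pathway (55% of clearance) drops to 0.09× activity: 0.55 × 0.09 = 0.0495.
The remaining 45% of clearance is unaffected.
CL_new/CL_old = 0.0495 + 0.45 = 0.4995.
Exposure is unchanged when dose changes in proportion to clearance. New dose = 200 mg × 0.4995 = 99.9 mg.

99.9 mg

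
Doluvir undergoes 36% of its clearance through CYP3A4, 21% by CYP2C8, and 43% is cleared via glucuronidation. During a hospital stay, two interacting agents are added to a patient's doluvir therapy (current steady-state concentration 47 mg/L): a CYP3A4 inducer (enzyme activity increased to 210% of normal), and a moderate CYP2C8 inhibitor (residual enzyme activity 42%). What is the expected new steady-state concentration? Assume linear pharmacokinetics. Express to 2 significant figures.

37 mg/L

The CYP3A4 pathway (36% of clearance) is boosted to 2.1× activity: 0.36 × 2.1 = 0.756.
The CYP2C8 pathway (21% of clearance) falls to 0.42× activity: 0.21 × 0.42 = 0.0882.
The remaining 43% of clearance is unaffected.
New clearance relative to baseline: 0.756 + 0.0882 + 0.43 = 1.2742.
Dividing the baseline by the relative clearance: 47 / 1.2742 = 37 mg/L.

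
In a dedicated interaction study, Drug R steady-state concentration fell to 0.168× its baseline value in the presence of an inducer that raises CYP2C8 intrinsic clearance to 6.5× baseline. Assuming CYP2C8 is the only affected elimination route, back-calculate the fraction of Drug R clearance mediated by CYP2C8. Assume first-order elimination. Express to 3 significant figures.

Call the CYP2C8 fraction fm. After the interaction, CL_new/CL_old = fm × 6.5 + (1 − fm).
Steady-state concentration ratio = 1 / (new CL fraction), so new CL fraction = 1 / 0.168 = 5.952.
fm × 6.5 + 1 − fm = 5.952  ⇒  fm × (6.5 − 1) = 4.952  ⇒  fm = 0.900.

0.900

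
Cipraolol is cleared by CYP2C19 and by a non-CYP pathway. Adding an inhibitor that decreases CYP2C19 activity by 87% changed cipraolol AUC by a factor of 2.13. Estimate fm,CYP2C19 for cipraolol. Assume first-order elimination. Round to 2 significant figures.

0.61

Let fm be the CYP2C19 fraction. New clearance relative to baseline = fm × 0.13 + (1 − fm).
AUC ratio = 1 / (new CL fraction), so new CL fraction = 1 / 2.13 = 0.4695.
fm × 0.13 + 1 − fm = 0.4695  ⇒  fm × (0.13 − 1) = −0.5305  ⇒  fm = 0.61.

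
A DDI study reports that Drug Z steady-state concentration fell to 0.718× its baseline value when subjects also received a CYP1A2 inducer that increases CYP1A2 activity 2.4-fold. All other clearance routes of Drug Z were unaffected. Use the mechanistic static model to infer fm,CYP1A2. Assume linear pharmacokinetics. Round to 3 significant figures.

0.281

Let fm be the CYP1A2 fraction. New clearance relative to baseline = fm × 2.4 + (1 − fm).
Steady-state concentration ratio = 1 / (new CL fraction), so new CL fraction = 1 / 0.718 = 1.393.
fm × 2.4 + 1 − fm = 1.393  ⇒  fm × (2.4 − 1) = 0.3928  ⇒  fm = 0.281.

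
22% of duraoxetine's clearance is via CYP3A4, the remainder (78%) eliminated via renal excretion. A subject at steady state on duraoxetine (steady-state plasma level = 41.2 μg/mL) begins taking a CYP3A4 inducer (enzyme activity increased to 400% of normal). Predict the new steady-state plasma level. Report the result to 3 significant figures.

24.8 μg/mL

CYP3A4: 0.22 × 4 = 0.88
Other: 0.78 (unchanged)
Relative clearance = 0.88 + 0.78 = 1.66.
With dosing unchanged, steady-state plasma level scales as 1/CL: 41.2 / 1.66 = 24.8 μg/mL.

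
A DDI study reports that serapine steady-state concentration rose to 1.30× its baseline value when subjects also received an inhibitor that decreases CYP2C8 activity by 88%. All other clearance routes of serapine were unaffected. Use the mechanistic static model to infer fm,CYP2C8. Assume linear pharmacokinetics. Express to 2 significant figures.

0.26

Call the CYP2C8 fraction fm. After the interaction, CL_new/CL_old = fm × 0.12 + (1 − fm).
Steady-state concentration ratio = 1 / (new CL fraction), so new CL fraction = 1 / 1.30 = 0.7692.
fm × 0.12 + 1 − fm = 0.7692  ⇒  fm × (0.12 − 1) = −0.2308  ⇒  fm = 0.26.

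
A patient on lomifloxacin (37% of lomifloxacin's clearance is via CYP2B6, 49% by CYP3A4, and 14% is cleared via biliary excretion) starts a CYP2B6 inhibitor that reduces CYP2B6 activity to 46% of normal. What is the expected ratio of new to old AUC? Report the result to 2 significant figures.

1.2

The CYP2B6 pathway (37% of clearance) is reduced to 0.46× activity: 0.37 × 0.46 = 0.1702.
CYP3A4 (49%) and the residual 14% are unaffected.
Relative clearance = 0.1702 + 0.49 + 0.14 = 0.8002.
AUC is inversely proportional to clearance, so the fold-change is 1 / 0.8002 = 1.2.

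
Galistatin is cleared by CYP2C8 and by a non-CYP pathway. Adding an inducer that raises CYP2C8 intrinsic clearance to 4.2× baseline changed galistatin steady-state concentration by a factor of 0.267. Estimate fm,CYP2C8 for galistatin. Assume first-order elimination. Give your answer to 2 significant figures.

Let fm be the CYP2C8 fraction. New clearance relative to baseline = fm × 4.2 + (1 − fm).
Steady-state concentration ratio = 1 / (new CL fraction), so new CL fraction = 1 / 0.267 = 3.745.
fm × 4.2 + 1 − fm = 3.745  ⇒  fm × (4.2 − 1) = 2.745  ⇒  fm = 0.86.

0.86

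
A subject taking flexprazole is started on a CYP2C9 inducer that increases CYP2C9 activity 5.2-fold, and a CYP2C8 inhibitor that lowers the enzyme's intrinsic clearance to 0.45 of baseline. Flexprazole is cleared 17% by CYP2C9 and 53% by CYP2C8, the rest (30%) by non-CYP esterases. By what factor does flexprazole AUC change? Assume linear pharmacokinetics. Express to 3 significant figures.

The CYP2C9 pathway (17% of clearance) increases to 5.2× activity: 0.17 × 5.2 = 0.884.
The CYP2C8 pathway (53% of clearance) drops to 0.45× activity: 0.53 × 0.45 = 0.2385.
Non-CYP routes (30%) are unchanged.
CL_new/CL_old = 0.884 + 0.2385 + 0.3 = 1.4225.
AUC ∝ 1/CL: fold-change = 1 / 1.4225 = 0.703.

0.703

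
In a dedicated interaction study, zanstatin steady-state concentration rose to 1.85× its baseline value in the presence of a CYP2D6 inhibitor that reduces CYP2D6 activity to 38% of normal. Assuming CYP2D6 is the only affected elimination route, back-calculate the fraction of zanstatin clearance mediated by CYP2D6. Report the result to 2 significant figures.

0.74

CL'/CL = 1 / 1.85 = 0.5405
0.38·fm + (1 − fm) = 0.5405
fm = (0.5405 − 1) / (0.38 − 1) = 0.74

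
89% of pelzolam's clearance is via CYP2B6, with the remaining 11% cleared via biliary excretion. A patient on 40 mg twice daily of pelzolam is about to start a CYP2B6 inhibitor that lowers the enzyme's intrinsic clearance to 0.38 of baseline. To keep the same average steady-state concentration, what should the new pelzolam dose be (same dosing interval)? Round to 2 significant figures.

18 mg

CYP2B6: 0.89 × 0.38 = 0.3382
Other: 0.11 (unchanged)
Relative clearance = 0.3382 + 0.11 = 0.4482.
Css,avg = (dose rate)/CL, so holding Css fixed requires dose ∝ CL: 40 × 0.4482 = 18 mg.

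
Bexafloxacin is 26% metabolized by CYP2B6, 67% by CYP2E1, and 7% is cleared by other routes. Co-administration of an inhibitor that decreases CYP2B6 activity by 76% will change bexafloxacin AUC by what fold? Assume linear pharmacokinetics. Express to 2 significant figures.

The CYP2B6 pathway (26% of clearance) is reduced to 0.24× activity: 0.26 × 0.24 = 0.0624.
CYP2E1 (67%) and the residual 7% are unaffected.
Relative clearance = 0.0624 + 0.67 + 0.07 = 0.8024.
AUC is inversely proportional to clearance, so the fold-change is 1 / 0.8024 = 1.2.

1.2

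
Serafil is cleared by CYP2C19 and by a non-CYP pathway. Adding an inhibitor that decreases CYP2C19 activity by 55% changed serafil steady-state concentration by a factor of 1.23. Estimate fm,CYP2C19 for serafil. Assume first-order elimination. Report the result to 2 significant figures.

0.34

Let fm be the CYP2C19 fraction. New clearance relative to baseline = fm × 0.45 + (1 − fm).
Steady-state concentration ratio = 1 / (new CL fraction), so new CL fraction = 1 / 1.23 = 0.813.
fm × 0.45 + 1 − fm = 0.813  ⇒  fm × (0.45 − 1) = −0.187  ⇒  fm = 0.34.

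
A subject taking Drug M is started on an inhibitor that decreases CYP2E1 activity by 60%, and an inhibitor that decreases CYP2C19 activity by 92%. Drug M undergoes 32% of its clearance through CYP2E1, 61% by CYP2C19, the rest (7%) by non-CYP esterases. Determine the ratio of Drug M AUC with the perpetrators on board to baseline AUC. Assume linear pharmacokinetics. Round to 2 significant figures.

4.1

The CYP2E1 pathway (32% of clearance) drops to 0.4× activity: 0.32 × 0.4 = 0.128.
The CYP2C19 pathway (61% of clearance) drops to 0.08× activity: 0.61 × 0.08 = 0.0488.
The remaining 7% of clearance is unaffected.
New clearance relative to baseline: 0.128 + 0.0488 + 0.07 = 0.2468.
Net AUC ratio = 1 / 0.2468 = 4.1.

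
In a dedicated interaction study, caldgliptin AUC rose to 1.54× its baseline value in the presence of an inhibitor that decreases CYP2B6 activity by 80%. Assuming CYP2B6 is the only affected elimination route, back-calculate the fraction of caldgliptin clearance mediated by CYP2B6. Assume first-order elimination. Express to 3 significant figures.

0.438

CL'/CL = 1 / 1.54 = 0.6494
0.2·fm + (1 − fm) = 0.6494
fm = (0.6494 − 1) / (0.2 − 1) = 0.438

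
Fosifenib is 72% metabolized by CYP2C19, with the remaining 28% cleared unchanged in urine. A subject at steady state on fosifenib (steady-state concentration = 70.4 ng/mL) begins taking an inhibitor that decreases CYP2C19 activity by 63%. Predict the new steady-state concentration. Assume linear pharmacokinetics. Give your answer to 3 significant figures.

CYP2C19: 0.72 × 0.37 = 0.2664
Other: 0.28 (unchanged)
New clearance relative to baseline: 0.2664 + 0.28 = 0.5464.
New steady-state concentration = baseline ÷ relative clearance = 70.4 / 0.5464 = 129 ng/mL.

129 ng/mL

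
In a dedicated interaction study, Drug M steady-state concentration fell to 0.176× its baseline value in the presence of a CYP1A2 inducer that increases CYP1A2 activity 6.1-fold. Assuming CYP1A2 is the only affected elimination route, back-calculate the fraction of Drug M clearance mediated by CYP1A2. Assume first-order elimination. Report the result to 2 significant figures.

0.92

Call the CYP1A2 fraction fm. After the interaction, CL_new/CL_old = fm × 6.1 + (1 − fm).
Steady-state concentration ratio = 1 / (new CL fraction), so new CL fraction = 1 / 0.176 = 5.682.
fm × 6.1 + 1 − fm = 5.682  ⇒  fm × (6.1 − 1) = 4.682  ⇒  fm = 0.92.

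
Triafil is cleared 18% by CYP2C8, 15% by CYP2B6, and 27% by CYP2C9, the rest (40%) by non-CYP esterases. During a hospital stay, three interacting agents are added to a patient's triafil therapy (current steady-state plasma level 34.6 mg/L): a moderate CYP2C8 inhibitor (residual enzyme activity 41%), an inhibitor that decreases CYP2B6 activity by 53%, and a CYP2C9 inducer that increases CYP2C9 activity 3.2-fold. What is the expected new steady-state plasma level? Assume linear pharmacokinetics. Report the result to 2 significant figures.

25 mg/L

The CYP2C8 pathway (18% of clearance) drops to 0.41× activity: 0.18 × 0.41 = 0.0738.
The CYP2B6 pathway (15% of clearance) is reduced to 0.47× activity: 0.15 × 0.47 = 0.0705.
The CYP2C9 pathway (27% of clearance) is boosted to 3.2× activity: 0.27 × 3.2 = 0.864.
The remaining 40% of clearance is unaffected.
New clearance relative to baseline: 0.0738 + 0.0705 + 0.864 + 0.4 = 1.4083.
Dividing the baseline by the relative clearance: 34.6 / 1.4083 = 25 mg/L.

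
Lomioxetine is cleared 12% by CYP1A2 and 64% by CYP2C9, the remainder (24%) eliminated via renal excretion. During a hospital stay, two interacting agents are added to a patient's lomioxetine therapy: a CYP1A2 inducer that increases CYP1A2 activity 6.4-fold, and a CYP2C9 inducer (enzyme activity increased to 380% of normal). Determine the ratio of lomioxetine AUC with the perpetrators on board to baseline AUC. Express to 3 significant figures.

The CYP1A2 pathway (12% of clearance) increases to 6.4× activity: 0.12 × 6.4 = 0.768.
The CYP2C9 pathway (64% of clearance) increases to 3.8× activity: 0.64 × 3.8 = 2.432.
The remaining 24% of clearance is unaffected.
CL_new/CL_old = 0.768 + 2.432 + 0.24 = 3.44.
Because AUC varies inversely with clearance, the combined effect is 1 / 3.44 = 0.291.

0.291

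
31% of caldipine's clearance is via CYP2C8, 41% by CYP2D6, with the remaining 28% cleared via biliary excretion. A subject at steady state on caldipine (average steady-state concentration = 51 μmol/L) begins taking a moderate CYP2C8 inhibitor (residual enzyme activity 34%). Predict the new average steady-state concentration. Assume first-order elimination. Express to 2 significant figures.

64 μmol/L

The CYP2C8 pathway (31% of clearance) is reduced to 0.34× activity: 0.31 × 0.34 = 0.1054.
CYP2D6 (41%) and the residual 28% are unaffected.
CL_new/CL_old = 0.1054 + 0.41 + 0.28 = 0.7954.
With dosing unchanged, average steady-state concentration scales as 1/CL: 51 / 0.7954 = 64 μmol/L.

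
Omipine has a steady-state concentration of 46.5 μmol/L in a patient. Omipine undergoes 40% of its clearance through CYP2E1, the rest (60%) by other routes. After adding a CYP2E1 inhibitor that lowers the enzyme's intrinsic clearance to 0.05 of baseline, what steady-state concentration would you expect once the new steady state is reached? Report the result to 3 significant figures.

75.0 μmol/L

CYP2E1: 0.4 × 0.05 = 0.02
Other: 0.6 (unchanged)
Relative clearance = 0.02 + 0.6 = 0.62.
Steady-state concentration ∝ 1/CL, so new value = 46.5 / 0.62 = 75.0 μmol/L.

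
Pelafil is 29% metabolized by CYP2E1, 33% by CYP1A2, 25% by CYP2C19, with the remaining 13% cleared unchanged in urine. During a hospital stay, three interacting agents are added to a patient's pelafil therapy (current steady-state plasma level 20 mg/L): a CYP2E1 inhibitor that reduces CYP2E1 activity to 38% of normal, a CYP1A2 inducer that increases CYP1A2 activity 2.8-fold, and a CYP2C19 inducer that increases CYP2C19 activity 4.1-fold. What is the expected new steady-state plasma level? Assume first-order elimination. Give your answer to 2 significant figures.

The CYP2E1 pathway (29% of clearance) falls to 0.38× activity: 0.29 × 0.38 = 0.1102.
The CYP1A2 pathway (33% of clearance) rises to 2.8× activity: 0.33 × 2.8 = 0.924.
The CYP2C19 pathway (25% of clearance) increases to 4.1× activity: 0.25 × 4.1 = 1.025.
The remaining 13% of clearance is unaffected.
Relative clearance = 0.1102 + 0.924 + 1.025 + 0.13 = 2.1892.
New steady-state plasma level = 20 / 2.1892 = 9.1 mg/L (concentration scales inversely with clearance).

9.1 mg/L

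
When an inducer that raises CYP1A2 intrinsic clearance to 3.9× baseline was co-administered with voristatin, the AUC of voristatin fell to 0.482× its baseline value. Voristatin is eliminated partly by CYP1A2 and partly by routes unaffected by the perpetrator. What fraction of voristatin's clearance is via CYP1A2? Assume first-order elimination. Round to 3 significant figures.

0.371

Let x = fm,CYP1A2. Because AUC ∝ 1/CL, relative clearance rose to 1/0.482 = 2.075.
Setting x·3.9 + (1 − x) = 2.075 and solving: x = (2.075 − 1)/(3.9 − 1) = 0.371.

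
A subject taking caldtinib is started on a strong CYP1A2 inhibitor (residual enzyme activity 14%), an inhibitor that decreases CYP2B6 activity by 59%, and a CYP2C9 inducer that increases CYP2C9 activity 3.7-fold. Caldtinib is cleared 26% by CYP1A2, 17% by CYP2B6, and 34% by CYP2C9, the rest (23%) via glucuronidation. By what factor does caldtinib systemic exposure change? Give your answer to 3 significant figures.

0.627

CYP1A2: 0.26 × 0.14 = 0.0364
CYP2B6: 0.17 × 0.41 = 0.0697
CYP2C9: 0.34 × 3.7 = 1.258
Other: 0.23 (unchanged)
New clearance relative to baseline: 0.0364 + 0.0697 + 1.258 + 0.23 = 1.5941.
Because systemic exposure varies inversely with clearance, the combined effect is 1 / 1.5941 = 0.627.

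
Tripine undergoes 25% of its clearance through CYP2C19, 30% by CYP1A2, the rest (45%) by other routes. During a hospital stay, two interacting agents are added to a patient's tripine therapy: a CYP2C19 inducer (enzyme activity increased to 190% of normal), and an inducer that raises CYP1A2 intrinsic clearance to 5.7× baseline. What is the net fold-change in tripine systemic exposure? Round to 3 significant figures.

The CYP2C19 pathway (25% of clearance) is boosted to 1.9× activity: 0.25 × 1.9 = 0.475.
The CYP1A2 pathway (30% of clearance) is boosted to 5.7× activity: 0.3 × 5.7 = 1.71.
The remaining 45% of clearance is unaffected.
Relative clearance = 0.475 + 1.71 + 0.45 = 2.635.
Systemic exposure ∝ 1/CL: fold-change = 1 / 2.635 = 0.380.

0.380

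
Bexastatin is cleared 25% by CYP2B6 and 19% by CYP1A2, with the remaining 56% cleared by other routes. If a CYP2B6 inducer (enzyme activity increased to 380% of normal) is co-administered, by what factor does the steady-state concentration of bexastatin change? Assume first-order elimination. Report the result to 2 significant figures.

0.59

The CYP2B6 pathway (25% of clearance) rises to 3.8× activity: 0.25 × 3.8 = 0.95.
CYP1A2 (19%) and the residual 56% are unaffected.
CL_new/CL_old = 0.95 + 0.19 + 0.56 = 1.7.
Since steady-state concentration ∝ 1/CL, the ratio is 1 / 1.7 = 0.59.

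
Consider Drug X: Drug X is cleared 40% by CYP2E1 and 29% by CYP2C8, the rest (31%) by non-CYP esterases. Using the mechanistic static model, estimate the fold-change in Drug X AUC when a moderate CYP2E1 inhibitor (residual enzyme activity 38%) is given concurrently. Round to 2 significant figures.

The CYP2E1 pathway (40% of clearance) falls to 0.38× activity: 0.4 × 0.38 = 0.152.
CYP2C8 (29%) and the residual 31% are unaffected.
CL_new/CL_old = 0.152 + 0.29 + 0.31 = 0.752.
AUC ratio = CL_old/CL_new = 1 / 0.752 = 1.3.

1.3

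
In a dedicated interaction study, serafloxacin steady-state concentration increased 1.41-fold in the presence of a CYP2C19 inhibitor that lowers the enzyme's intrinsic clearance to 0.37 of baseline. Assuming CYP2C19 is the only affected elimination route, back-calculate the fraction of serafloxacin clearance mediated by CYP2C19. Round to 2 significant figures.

0.46

Let x = fm,CYP2C19. Because steady-state concentration ∝ 1/CL, relative clearance fell to 1/1.41 = 0.7092.
Only the CYP2C19 route changed, so 0.7092 = x·0.37 + (1 − x), giving x = 0.46.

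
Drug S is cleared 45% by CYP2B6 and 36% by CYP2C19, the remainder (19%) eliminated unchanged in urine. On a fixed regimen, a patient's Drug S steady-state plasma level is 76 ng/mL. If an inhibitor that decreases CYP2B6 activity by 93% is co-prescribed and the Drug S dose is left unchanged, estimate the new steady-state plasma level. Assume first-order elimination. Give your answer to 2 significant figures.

1.3 × 10² ng/mL

The CYP2B6 pathway (45% of clearance) drops to 0.07× activity: 0.45 × 0.07 = 0.0315.
CYP2C19 (36%) and the residual 19% are unaffected.
New clearance relative to baseline: 0.0315 + 0.36 + 0.19 = 0.5815.
New steady-state plasma level = baseline ÷ relative clearance = 76 / 0.5815 = 1.3 × 10² ng/mL.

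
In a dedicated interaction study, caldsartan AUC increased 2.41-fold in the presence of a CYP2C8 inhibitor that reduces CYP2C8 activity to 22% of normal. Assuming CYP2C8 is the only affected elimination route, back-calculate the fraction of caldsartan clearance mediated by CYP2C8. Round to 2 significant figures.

0.75

Write x for the fraction cleared via CYP2C8. The observed AUC change means clearance fell to 1/2.41 = 0.4149 of baseline.
Setting x·0.22 + (1 − x) = 0.4149 and solving: x = (0.4149 − 1)/(0.22 − 1) = 0.75.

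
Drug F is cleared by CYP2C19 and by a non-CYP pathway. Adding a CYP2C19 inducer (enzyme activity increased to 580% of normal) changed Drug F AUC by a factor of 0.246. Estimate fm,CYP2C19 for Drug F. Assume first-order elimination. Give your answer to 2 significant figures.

Let x = fm,CYP2C19. Because AUC ∝ 1/CL, relative clearance rose to 1/0.246 = 4.065.
Setting x·5.8 + (1 − x) = 4.065 and solving: x = (4.065 − 1)/(5.8 − 1) = 0.64.

0.64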